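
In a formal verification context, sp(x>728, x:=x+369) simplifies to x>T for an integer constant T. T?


Formula: sp(P, x:=E) = exists old_x. (x = E[old_x/x]) AND P[old_x/x] (old_x is the value of x before the assignment; eliminate old_x by solving x = E[old_x/x] for old_x)
Step 1: Precondition P: x>728, i.e. old_x > 728
Step 2: Assignment gives x = old_x + 369, so old_x = x - 369
Step 3: Substitute into P: x - 369 > 728
Step 4: Simplify: x > 728+369 = 1097

1097


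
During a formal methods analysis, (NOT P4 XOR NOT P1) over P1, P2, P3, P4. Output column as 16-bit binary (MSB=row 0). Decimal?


Formula: (NOT P4 XOR NOT P1) over P1, P2, P3, P4 (16 rows)
Evaluate each row (bits = P1,P2,P3,P4, MSB first):
  row 0 [0000]: (NOT 0 XOR NOT 0) -> 0
  row 1 [0001]: (NOT 1 XOR NOT 0) -> 1
  row 2 [0010]: (NOT 0 XOR NOT 0) -> 0
  row 3 [0011]: (NOT 1 XOR NOT 0) -> 1
  row 4 [0100]: (NOT 0 XOR NOT 0) -> 0
  row 5 [0101]: (NOT 1 XOR NOT 0) -> 1
  row 6 [0110]: (NOT 0 XOR NOT 0) -> 0
  row 7 [0111]: (NOT 1 XOR NOT 0) -> 1
  row 8 [1000]: (NOT 0 XOR NOT 1) -> 1
  row 9 [1001]: (NOT 1 XOR NOT 1) -> 0
  row 10 [1010]: (NOT 0 XOR NOT 1) -> 1
  row 11 [1011]: (NOT 1 XOR NOT 1) -> 0
  row 12 [1100]: (NOT 0 XOR NOT 1) -> 1
  row 13 [1101]: (NOT 1 XOR NOT 1) -> 0
  row 14 [1110]: (NOT 0 XOR NOT 1) -> 1
  row 15 [1111]: (NOT 1 XOR NOT 1) -> 0
Full result column, 4 rows per line (P1,P2 fixed per line; P3,P4 runs 00..11 left to right):
  rows 0-3 [P1,P2=00]: 0101  = hex 5
  rows 4-7 [P1,P2=01]: 0101  = hex 5
  rows 8-11 [P1,P2=10]: 1010  = hex A
  rows 12-15 [P1,P2=11]: 1010  = hex A
Output column (row 0 .. row 15) = 0101010110101010
Output column grouped in 4s = 0101 0101 1010 1010 = 0x55AA
Convert to decimal digit by digit (value = value*16 + digit):
  5 -> 5
  5*16 + 5 = 85
  85*16 + 10 (A) = 1370
  1370*16 + 10 (A) = 21930
Decimal = 21930

21930


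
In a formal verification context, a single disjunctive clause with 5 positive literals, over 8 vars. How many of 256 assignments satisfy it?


Step 1: Total=2^8=256
Step 2: Unsat when all 5 false: 2^3=8
Step 3: Sat=256-8=248

248


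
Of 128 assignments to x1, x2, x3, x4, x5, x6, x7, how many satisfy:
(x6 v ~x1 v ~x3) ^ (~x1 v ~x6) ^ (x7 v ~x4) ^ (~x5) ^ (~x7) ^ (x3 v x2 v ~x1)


CNF with 6 clauses over 7 vars (128 assignments).
An assignment satisfies CNF iff every clause has >=1 true literal.
Check each row (bits = x1,x2,x3,x4,x5,x6,x7; clause T/F shown):
  row 0 [0000000]: clauses=TTTTTT -> 1
  row 1 [0000001]: clauses=TTTTFT -> 0
  row 2 [0000010]: clauses=TTTTTT -> 1
  row 3 [0000011]: clauses=TTTTFT -> 0
  row 4 [0000100]: clauses=TTTFTT -> 0
  (every remaining row is evaluated the same way; all 128 results are listed next)
Full result column, 8 rows per line (x1,x2,x3,x4 fixed per line; x5,x6,x7 runs 000..111 left to right):
  rows 0-7 [x1,x2,x3,x4=0000]: 10100000  (ones: 2)
  rows 8-15 [x1,x2,x3,x4=0001]: 00000000  (ones: 0)
  rows 16-23 [x1,x2,x3,x4=0010]: 10100000  (ones: 2)
  rows 24-31 [x1,x2,x3,x4=0011]: 00000000  (ones: 0)
  rows 32-39 [x1,x2,x3,x4=0100]: 10100000  (ones: 2)
  rows 40-47 [x1,x2,x3,x4=0101]: 00000000  (ones: 0)
  rows 48-55 [x1,x2,x3,x4=0110]: 10100000  (ones: 2)
  rows 56-63 [x1,x2,x3,x4=0111]: 00000000  (ones: 0)
  rows 64-71 [x1,x2,x3,x4=1000]: 00000000  (ones: 0)
  rows 72-79 [x1,x2,x3,x4=1001]: 00000000  (ones: 0)
  rows 80-87 [x1,x2,x3,x4=1010]: 00000000  (ones: 0)
  rows 88-95 [x1,x2,x3,x4=1011]: 00000000  (ones: 0)
  rows 96-103 [x1,x2,x3,x4=1100]: 10000000  (ones: 1)
  rows 104-111 [x1,x2,x3,x4=1101]: 00000000  (ones: 0)
  rows 112-119 [x1,x2,x3,x4=1110]: 00000000  (ones: 0)
  rows 120-127 [x1,x2,x3,x4=1111]: 00000000  (ones: 0)
Satisfying assignments = 2+0+2+0+2+0+2+0+0+0+0+0+1+0+0+0 = 9

9


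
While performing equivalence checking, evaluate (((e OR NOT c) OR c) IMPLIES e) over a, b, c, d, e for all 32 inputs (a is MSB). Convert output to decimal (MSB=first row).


Formula: (((e OR NOT c) OR c) IMPLIES e) over a, b, c, d, e (32 rows)
Evaluate each row (bits = a,b,c,d,e, MSB first):
  row 0 [00000]: (((0 OR NOT 0) OR 0) IMPLIES 0) -> 0
  row 1 [00001]: (((1 OR NOT 0) OR 0) IMPLIES 1) -> 1
  row 2 [00010]: (((0 OR NOT 0) OR 0) IMPLIES 0) -> 0
  row 3 [00011]: (((1 OR NOT 0) OR 0) IMPLIES 1) -> 1
  row 4 [00100]: (((0 OR NOT 1) OR 1) IMPLIES 0) -> 0
  row 5 [00101]: (((1 OR NOT 1) OR 1) IMPLIES 1) -> 1
  row 6 [00110]: (((0 OR NOT 1) OR 1) IMPLIES 0) -> 0
  row 7 [00111]: (((1 OR NOT 1) OR 1) IMPLIES 1) -> 1
  row 8 [01000]: (((0 OR NOT 0) OR 0) IMPLIES 0) -> 0
  row 9 [01001]: (((1 OR NOT 0) OR 0) IMPLIES 1) -> 1
  row 10 [01010]: (((0 OR NOT 0) OR 0) IMPLIES 0) -> 0
  row 11 [01011]: (((1 OR NOT 0) OR 0) IMPLIES 1) -> 1
  row 12 [01100]: (((0 OR NOT 1) OR 1) IMPLIES 0) -> 0
  row 13 [01101]: (((1 OR NOT 1) OR 1) IMPLIES 1) -> 1
  row 14 [01110]: (((0 OR NOT 1) OR 1) IMPLIES 0) -> 0
  row 15 [01111]: (((1 OR NOT 1) OR 1) IMPLIES 1) -> 1
  row 16 [10000]: (((0 OR NOT 0) OR 0) IMPLIES 0) -> 0
  row 17 [10001]: (((1 OR NOT 0) OR 0) IMPLIES 1) -> 1
  row 18 [10010]: (((0 OR NOT 0) OR 0) IMPLIES 0) -> 0
  row 19 [10011]: (((1 OR NOT 0) OR 0) IMPLIES 1) -> 1
  row 20 [10100]: (((0 OR NOT 1) OR 1) IMPLIES 0) -> 0
  row 21 [10101]: (((1 OR NOT 1) OR 1) IMPLIES 1) -> 1
  row 22 [10110]: (((0 OR NOT 1) OR 1) IMPLIES 0) -> 0
  row 23 [10111]: (((1 OR NOT 1) OR 1) IMPLIES 1) -> 1
  row 24 [11000]: (((0 OR NOT 0) OR 0) IMPLIES 0) -> 0
  row 25 [11001]: (((1 OR NOT 0) OR 0) IMPLIES 1) -> 1
  row 26 [11010]: (((0 OR NOT 0) OR 0) IMPLIES 0) -> 0
  row 27 [11011]: (((1 OR NOT 0) OR 0) IMPLIES 1) -> 1
  row 28 [11100]: (((0 OR NOT 1) OR 1) IMPLIES 0) -> 0
  row 29 [11101]: (((1 OR NOT 1) OR 1) IMPLIES 1) -> 1
  row 30 [11110]: (((0 OR NOT 1) OR 1) IMPLIES 0) -> 0
  row 31 [11111]: (((1 OR NOT 1) OR 1) IMPLIES 1) -> 1
Full result column, 4 rows per line (a,b,c fixed per line; d,e runs 00..11 left to right):
  rows 0-3 [a,b,c=000]: 0101  = hex 5
  rows 4-7 [a,b,c=001]: 0101  = hex 5
  rows 8-11 [a,b,c=010]: 0101  = hex 5
  rows 12-15 [a,b,c=011]: 0101  = hex 5
  rows 16-19 [a,b,c=100]: 0101  = hex 5
  rows 20-23 [a,b,c=101]: 0101  = hex 5
  rows 24-27 [a,b,c=110]: 0101  = hex 5
  rows 28-31 [a,b,c=111]: 0101  = hex 5
Output column (row 0 .. row 31) = 01010101010101010101010101010101
Output column grouped in 4s = 0101 0101 0101 0101 0101 0101 0101 0101 = 0x55555555
Convert to decimal digit by digit (value = value*16 + digit):
  5 -> 5
  5*16 + 5 = 85
  85*16 + 5 = 1365
  1365*16 + 5 = 21845
  21845*16 + 5 = 349525
  349525*16 + 5 = 5592405
  5592405*16 + 5 = 89478485
  89478485*16 + 5 = 1431655765
Decimal = 1431655765

1431655765


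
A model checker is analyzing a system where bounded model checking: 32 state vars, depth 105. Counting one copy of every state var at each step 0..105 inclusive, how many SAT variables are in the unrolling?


BMC unrolls to depth k, creating one copy of each state var for steps 0..k.
Step count = 105 + 1 = 106 (steps 0 through 105)
Vars per step = 32
Total = 32 * 106 = 3392

3392


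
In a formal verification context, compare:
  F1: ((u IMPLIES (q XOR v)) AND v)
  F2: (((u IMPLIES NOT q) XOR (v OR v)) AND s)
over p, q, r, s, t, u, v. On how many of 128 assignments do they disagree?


F1 = ((u IMPLIES (q XOR v)) AND v)
F2 = (((u IMPLIES NOT q) XOR (v OR v)) AND s)
Evaluate both on each of 128 rows (bits = p,q,r,s,t,u,v):
  row 0 [0000000]: F1=0 F2=0 -> 0
  row 1 [0000001]: F1=1 F2=0 (differ) -> 1
  row 2 [0000010]: F1=0 F2=0 -> 0
  row 3 [0000011]: F1=1 F2=0 (differ) -> 1
  row 4 [0000100]: F1=0 F2=0 -> 0
  (every remaining row is evaluated the same way; all 128 results are listed next)
Full result column, 8 rows per line (p,q,r,s fixed per line; t,u,v runs 000..111 left to right):
  rows 0-7 [p,q,r,s=0000]: 01010101  (ones: 4)
  rows 8-15 [p,q,r,s=0001]: 11111111  (ones: 8)
  rows 16-23 [p,q,r,s=0010]: 01010101  (ones: 4)
  rows 24-31 [p,q,r,s=0011]: 11111111  (ones: 8)
  rows 32-39 [p,q,r,s=0100]: 01000100  (ones: 2)
  rows 40-47 [p,q,r,s=0101]: 11011101  (ones: 6)
  rows 48-55 [p,q,r,s=0110]: 01000100  (ones: 2)
  rows 56-63 [p,q,r,s=0111]: 11011101  (ones: 6)
  rows 64-71 [p,q,r,s=1000]: 01010101  (ones: 4)
  rows 72-79 [p,q,r,s=1001]: 11111111  (ones: 8)
  rows 80-87 [p,q,r,s=1010]: 01010101  (ones: 4)
  rows 88-95 [p,q,r,s=1011]: 11111111  (ones: 8)
  rows 96-103 [p,q,r,s=1100]: 01000100  (ones: 2)
  rows 104-111 [p,q,r,s=1101]: 11011101  (ones: 6)
  rows 112-119 [p,q,r,s=1110]: 01000100  (ones: 2)
  rows 120-127 [p,q,r,s=1111]: 11011101  (ones: 6)
Disagreements = 4+8+4+8+2+6+2+6+4+8+4+8+2+6+2+6 = 80

80


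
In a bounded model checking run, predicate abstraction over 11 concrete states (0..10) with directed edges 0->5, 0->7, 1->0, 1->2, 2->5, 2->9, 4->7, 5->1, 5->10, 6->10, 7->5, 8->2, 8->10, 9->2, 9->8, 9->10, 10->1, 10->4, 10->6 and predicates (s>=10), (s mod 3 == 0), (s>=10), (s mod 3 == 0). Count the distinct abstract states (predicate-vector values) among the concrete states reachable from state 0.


BFS from 0:
Concrete reachable: {0, 1, 2, 4, 5, 6, 7, 8, 9, 10}
Abstract via predicates (s>=10), (s mod 3 == 0), (s>=10), (s mod 3 == 0):
  (0,0,0,0) <- {1, 2, 4, 5, 7, 8}
  (0,1,0,1) <- {0, 6, 9}
  (1,0,1,0) <- {10}
Distinct abstract states = 3

3


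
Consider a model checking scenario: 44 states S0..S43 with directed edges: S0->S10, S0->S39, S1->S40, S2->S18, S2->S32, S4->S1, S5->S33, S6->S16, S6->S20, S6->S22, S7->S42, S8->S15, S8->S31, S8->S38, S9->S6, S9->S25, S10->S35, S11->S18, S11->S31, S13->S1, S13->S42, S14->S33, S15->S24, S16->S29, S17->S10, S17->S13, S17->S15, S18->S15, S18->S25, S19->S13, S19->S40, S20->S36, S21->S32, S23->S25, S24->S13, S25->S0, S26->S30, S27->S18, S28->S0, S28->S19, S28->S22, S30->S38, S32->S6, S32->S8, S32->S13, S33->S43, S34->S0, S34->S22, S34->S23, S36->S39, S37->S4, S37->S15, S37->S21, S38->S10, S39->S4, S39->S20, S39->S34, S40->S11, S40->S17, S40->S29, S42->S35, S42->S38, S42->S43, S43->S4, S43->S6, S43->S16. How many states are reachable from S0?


BFS from S0:
  layer 0: {S0}
  layer 1: {S10, S39}
  layer 2: {S4, S20, S34, S35}
  layer 3: {S1, S22, S23, S36}
  layer 4: {S25, S40}
  layer 5: {S11, S17, S29}
  layer 6: {S13, S15, S18, S31}
  layer 7: {S24, S42}
  layer 8: {S38, S43}
  layer 9: {S6, S16}
Reachable set: {S0, S1, S4, S6, S10, S11, S13, S15, S16, S17, S18, S20, S22, S23, S24, S25, S29, S31, S34, S35, S36, S38, S39, S40, S42, S43}
Count = 26

26


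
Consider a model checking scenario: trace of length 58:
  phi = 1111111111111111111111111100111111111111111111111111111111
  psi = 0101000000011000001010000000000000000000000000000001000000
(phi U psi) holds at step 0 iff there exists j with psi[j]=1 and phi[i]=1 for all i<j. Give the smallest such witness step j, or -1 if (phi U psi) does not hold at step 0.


(phi U psi) at 0: need smallest j with psi[j]=1 and phi[i]=1 for all i in [0,j).
Scan from step 0:
  step 0: phi=1, psi=0 -> continue
  step 1: psi=1 and phi held for [0,1) -> witness found
Witness step = 1

1


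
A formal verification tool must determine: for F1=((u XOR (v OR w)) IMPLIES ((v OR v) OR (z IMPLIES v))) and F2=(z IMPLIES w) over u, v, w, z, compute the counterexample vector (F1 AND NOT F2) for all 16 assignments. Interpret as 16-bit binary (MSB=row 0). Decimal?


F1 = ((u XOR (v OR w)) IMPLIES ((v OR v) OR (z IMPLIES v)))
F2 = (z IMPLIES w)
Counterexample to F1=>F2 is where F1=1 and F2=0.
Evaluate each row (bits = u,v,w,z, MSB first):
  row 0 [0000]: F1=1 F2=1 -> F1&~F2 -> 0
  row 1 [0001]: F1=1 F2=0 -> F1&~F2 -> 1
  row 2 [0010]: F1=1 F2=1 -> F1&~F2 -> 0
  row 3 [0011]: F1=0 F2=1 -> F1&~F2 -> 0
  row 4 [0100]: F1=1 F2=1 -> F1&~F2 -> 0
  row 5 [0101]: F1=1 F2=0 -> F1&~F2 -> 1
  row 6 [0110]: F1=1 F2=1 -> F1&~F2 -> 0
  row 7 [0111]: F1=1 F2=1 -> F1&~F2 -> 0
  row 8 [1000]: F1=1 F2=1 -> F1&~F2 -> 0
  row 9 [1001]: F1=0 F2=0 -> F1&~F2 -> 0
  row 10 [1010]: F1=1 F2=1 -> F1&~F2 -> 0
  row 11 [1011]: F1=1 F2=1 -> F1&~F2 -> 0
  row 12 [1100]: F1=1 F2=1 -> F1&~F2 -> 0
  row 13 [1101]: F1=1 F2=0 -> F1&~F2 -> 1
  row 14 [1110]: F1=1 F2=1 -> F1&~F2 -> 0
  row 15 [1111]: F1=1 F2=1 -> F1&~F2 -> 0
Full result column, 4 rows per line (u,v fixed per line; w,z runs 00..11 left to right):
  rows 0-3 [u,v=00]: 0100  = hex 4
  rows 4-7 [u,v=01]: 0100  = hex 4
  rows 8-11 [u,v=10]: 0000  = hex 0
  rows 12-15 [u,v=11]: 0100  = hex 4
Counterexample vector (row 0 .. row 15) = 0100010000000100
Output column grouped in 4s = 0100 0100 0000 0100 = 0x4404
Convert to decimal digit by digit (value = value*16 + digit):
  4 -> 4
  4*16 + 4 = 68
  68*16 + 0 = 1088
  1088*16 + 4 = 17412
Decimal = 17412

17412


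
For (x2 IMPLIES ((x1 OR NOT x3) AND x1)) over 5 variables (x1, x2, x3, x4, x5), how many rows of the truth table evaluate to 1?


Formula: (x2 IMPLIES ((x1 OR NOT x3) AND x1)) over 5 vars (32 rows)
Evaluate each row (x1, x2, x3, x4, x5 as bits, MSB first):
  row 0 [00000]: (0 IMPLIES ((0 OR NOT 0) AND 0)) -> 1
  row 1 [00001]: (0 IMPLIES ((0 OR NOT 0) AND 0)) -> 1
  row 2 [00010]: (0 IMPLIES ((0 OR NOT 0) AND 0)) -> 1
  row 3 [00011]: (0 IMPLIES ((0 OR NOT 0) AND 0)) -> 1
  row 4 [00100]: (0 IMPLIES ((0 OR NOT 1) AND 0)) -> 1
  row 5 [00101]: (0 IMPLIES ((0 OR NOT 1) AND 0)) -> 1
  row 6 [00110]: (0 IMPLIES ((0 OR NOT 1) AND 0)) -> 1
  row 7 [00111]: (0 IMPLIES ((0 OR NOT 1) AND 0)) -> 1
  row 8 [01000]: (1 IMPLIES ((0 OR NOT 0) AND 0)) -> 0
  row 9 [01001]: (1 IMPLIES ((0 OR NOT 0) AND 0)) -> 0
  row 10 [01010]: (1 IMPLIES ((0 OR NOT 0) AND 0)) -> 0
  row 11 [01011]: (1 IMPLIES ((0 OR NOT 0) AND 0)) -> 0
  row 12 [01100]: (1 IMPLIES ((0 OR NOT 1) AND 0)) -> 0
  row 13 [01101]: (1 IMPLIES ((0 OR NOT 1) AND 0)) -> 0
  row 14 [01110]: (1 IMPLIES ((0 OR NOT 1) AND 0)) -> 0
  row 15 [01111]: (1 IMPLIES ((0 OR NOT 1) AND 0)) -> 0
  row 16 [10000]: (0 IMPLIES ((1 OR NOT 0) AND 1)) -> 1
  row 17 [10001]: (0 IMPLIES ((1 OR NOT 0) AND 1)) -> 1
  row 18 [10010]: (0 IMPLIES ((1 OR NOT 0) AND 1)) -> 1
  row 19 [10011]: (0 IMPLIES ((1 OR NOT 0) AND 1)) -> 1
  row 20 [10100]: (0 IMPLIES ((1 OR NOT 1) AND 1)) -> 1
  row 21 [10101]: (0 IMPLIES ((1 OR NOT 1) AND 1)) -> 1
  row 22 [10110]: (0 IMPLIES ((1 OR NOT 1) AND 1)) -> 1
  row 23 [10111]: (0 IMPLIES ((1 OR NOT 1) AND 1)) -> 1
  row 24 [11000]: (1 IMPLIES ((1 OR NOT 0) AND 1)) -> 1
  row 25 [11001]: (1 IMPLIES ((1 OR NOT 0) AND 1)) -> 1
  row 26 [11010]: (1 IMPLIES ((1 OR NOT 0) AND 1)) -> 1
  row 27 [11011]: (1 IMPLIES ((1 OR NOT 0) AND 1)) -> 1
  row 28 [11100]: (1 IMPLIES ((1 OR NOT 1) AND 1)) -> 1
  row 29 [11101]: (1 IMPLIES ((1 OR NOT 1) AND 1)) -> 1
  row 30 [11110]: (1 IMPLIES ((1 OR NOT 1) AND 1)) -> 1
  row 31 [11111]: (1 IMPLIES ((1 OR NOT 1) AND 1)) -> 1
Full result column, 8 rows per line (x1,x2 fixed per line; x3,x4,x5 runs 000..111 left to right):
  rows 0-7 [x1,x2=00]: 11111111  (ones: 8)
  rows 8-15 [x1,x2=01]: 00000000  (ones: 0)
  rows 16-23 [x1,x2=10]: 11111111  (ones: 8)
  rows 24-31 [x1,x2=11]: 11111111  (ones: 8)
Count of 1-rows = 8+0+8+8 = 24

24


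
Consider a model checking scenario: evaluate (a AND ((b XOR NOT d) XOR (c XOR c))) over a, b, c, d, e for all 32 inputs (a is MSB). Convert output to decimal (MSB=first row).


Formula: (a AND ((b XOR NOT d) XOR (c XOR c))) over a, b, c, d, e (32 rows)
Evaluate each row (bits = a,b,c,d,e, MSB first):
  row 0 [00000]: (0 AND ((0 XOR NOT 0) XOR (0 XOR 0))) -> 0
  row 1 [00001]: (0 AND ((0 XOR NOT 0) XOR (0 XOR 0))) -> 0
  row 2 [00010]: (0 AND ((0 XOR NOT 1) XOR (0 XOR 0))) -> 0
  row 3 [00011]: (0 AND ((0 XOR NOT 1) XOR (0 XOR 0))) -> 0
  row 4 [00100]: (0 AND ((0 XOR NOT 0) XOR (1 XOR 1))) -> 0
  row 5 [00101]: (0 AND ((0 XOR NOT 0) XOR (1 XOR 1))) -> 0
  row 6 [00110]: (0 AND ((0 XOR NOT 1) XOR (1 XOR 1))) -> 0
  row 7 [00111]: (0 AND ((0 XOR NOT 1) XOR (1 XOR 1))) -> 0
  row 8 [01000]: (0 AND ((1 XOR NOT 0) XOR (0 XOR 0))) -> 0
  row 9 [01001]: (0 AND ((1 XOR NOT 0) XOR (0 XOR 0))) -> 0
  row 10 [01010]: (0 AND ((1 XOR NOT 1) XOR (0 XOR 0))) -> 0
  row 11 [01011]: (0 AND ((1 XOR NOT 1) XOR (0 XOR 0))) -> 0
  row 12 [01100]: (0 AND ((1 XOR NOT 0) XOR (1 XOR 1))) -> 0
  row 13 [01101]: (0 AND ((1 XOR NOT 0) XOR (1 XOR 1))) -> 0
  row 14 [01110]: (0 AND ((1 XOR NOT 1) XOR (1 XOR 1))) -> 0
  row 15 [01111]: (0 AND ((1 XOR NOT 1) XOR (1 XOR 1))) -> 0
  row 16 [10000]: (1 AND ((0 XOR NOT 0) XOR (0 XOR 0))) -> 1
  row 17 [10001]: (1 AND ((0 XOR NOT 0) XOR (0 XOR 0))) -> 1
  row 18 [10010]: (1 AND ((0 XOR NOT 1) XOR (0 XOR 0))) -> 0
  row 19 [10011]: (1 AND ((0 XOR NOT 1) XOR (0 XOR 0))) -> 0
  row 20 [10100]: (1 AND ((0 XOR NOT 0) XOR (1 XOR 1))) -> 1
  row 21 [10101]: (1 AND ((0 XOR NOT 0) XOR (1 XOR 1))) -> 1
  row 22 [10110]: (1 AND ((0 XOR NOT 1) XOR (1 XOR 1))) -> 0
  row 23 [10111]: (1 AND ((0 XOR NOT 1) XOR (1 XOR 1))) -> 0
  row 24 [11000]: (1 AND ((1 XOR NOT 0) XOR (0 XOR 0))) -> 0
  row 25 [11001]: (1 AND ((1 XOR NOT 0) XOR (0 XOR 0))) -> 0
  row 26 [11010]: (1 AND ((1 XOR NOT 1) XOR (0 XOR 0))) -> 1
  row 27 [11011]: (1 AND ((1 XOR NOT 1) XOR (0 XOR 0))) -> 1
  row 28 [11100]: (1 AND ((1 XOR NOT 0) XOR (1 XOR 1))) -> 0
  row 29 [11101]: (1 AND ((1 XOR NOT 0) XOR (1 XOR 1))) -> 0
  row 30 [11110]: (1 AND ((1 XOR NOT 1) XOR (1 XOR 1))) -> 1
  row 31 [11111]: (1 AND ((1 XOR NOT 1) XOR (1 XOR 1))) -> 1
Full result column, 4 rows per line (a,b,c fixed per line; d,e runs 00..11 left to right):
  rows 0-3 [a,b,c=000]: 0000  = hex 0
  rows 4-7 [a,b,c=001]: 0000  = hex 0
  rows 8-11 [a,b,c=010]: 0000  = hex 0
  rows 12-15 [a,b,c=011]: 0000  = hex 0
  rows 16-19 [a,b,c=100]: 1100  = hex C
  rows 20-23 [a,b,c=101]: 1100  = hex C
  rows 24-27 [a,b,c=110]: 0011  = hex 3
  rows 28-31 [a,b,c=111]: 0011  = hex 3
Output column (row 0 .. row 31) = 00000000000000001100110000110011
Output column grouped in 4s = 0000 0000 0000 0000 1100 1100 0011 0011 = 0x0000CC33
Convert to decimal digit by digit (value = value*16 + digit):
  0 -> 0
  0*16 + 0 = 0
  0*16 + 0 = 0
  0*16 + 0 = 0
  0*16 + 12 (C) = 12
  12*16 + 12 (C) = 204
  204*16 + 3 = 3267
  3267*16 + 3 = 52275
Decimal = 52275

52275


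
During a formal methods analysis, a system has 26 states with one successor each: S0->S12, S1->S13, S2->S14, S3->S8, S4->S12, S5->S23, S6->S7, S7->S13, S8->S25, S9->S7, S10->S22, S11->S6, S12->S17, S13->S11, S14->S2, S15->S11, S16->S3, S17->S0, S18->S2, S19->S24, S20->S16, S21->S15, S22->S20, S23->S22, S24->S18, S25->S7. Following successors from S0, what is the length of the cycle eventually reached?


Trace from S0 until a state repeats:
  S0 -> S12 -> S17 -> S0
S0 first seen at step 0, revisited at step 3.
Cycle length = 3 - 0 = 3

3


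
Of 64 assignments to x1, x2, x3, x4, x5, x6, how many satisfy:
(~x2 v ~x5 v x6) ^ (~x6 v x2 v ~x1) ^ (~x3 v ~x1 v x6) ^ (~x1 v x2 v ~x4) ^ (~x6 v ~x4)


CNF with 5 clauses over 6 vars (64 assignments).
An assignment satisfies CNF iff every clause has >=1 true literal.
Check each row (bits = x1,x2,x3,x4,x5,x6; clause T/F shown):
  row 0 [000000]: clauses=TTTTT -> 1
  row 1 [000001]: clauses=TTTTT -> 1
  row 2 [000010]: clauses=TTTTT -> 1
  row 3 [000011]: clauses=TTTTT -> 1
  row 4 [000100]: clauses=TTTTT -> 1
  (every remaining row is evaluated the same way; all 64 results are listed next)
Full result column, 8 rows per line (x1,x2,x3 fixed per line; x4,x5,x6 runs 000..111 left to right):
  rows 0-7 [x1,x2,x3=000]: 11111010  (ones: 6)
  rows 8-15 [x1,x2,x3=001]: 11111010  (ones: 6)
  rows 16-23 [x1,x2,x3=010]: 11011000  (ones: 4)
  rows 24-31 [x1,x2,x3=011]: 11011000  (ones: 4)
  rows 32-39 [x1,x2,x3=100]: 10100000  (ones: 2)
  rows 40-47 [x1,x2,x3=101]: 00000000  (ones: 0)
  rows 48-55 [x1,x2,x3=110]: 11011000  (ones: 4)
  rows 56-63 [x1,x2,x3=111]: 01010000  (ones: 2)
Satisfying assignments = 6+6+4+4+2+0+4+2 = 28

28


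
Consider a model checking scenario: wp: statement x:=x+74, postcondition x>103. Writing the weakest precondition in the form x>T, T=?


Formula: wp(x:=E, P) = P[E/x] (substitute E for x in postcondition)
Step 1: Postcondition: x>103
Step 2: Substitute x+74 for x: x+74>103
Step 3: Solve for x: x > 103-74 = 29

29


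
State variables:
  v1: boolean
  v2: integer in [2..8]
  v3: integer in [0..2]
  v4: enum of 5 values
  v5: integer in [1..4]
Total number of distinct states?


State space = product of domain sizes of all variables.
Domain sizes:
  v1 (boolean): 2
  v2 (integer in [2..8]): 7
  v3 (integer in [0..2]): 3
  v4 (enum of 5 values): 5
  v5 (integer in [1..4]): 4
Product = 2 * 7 * 3 * 5 * 4 = 840

840


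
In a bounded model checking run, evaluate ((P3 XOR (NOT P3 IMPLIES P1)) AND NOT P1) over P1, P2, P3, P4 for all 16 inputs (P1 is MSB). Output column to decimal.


Formula: ((P3 XOR (NOT P3 IMPLIES P1)) AND NOT P1) over P1, P2, P3, P4 (16 rows)
Evaluate each row (bits = P1,P2,P3,P4, MSB first):
  row 0 [0000]: ((0 XOR (NOT 0 IMPLIES 0)) AND NOT 0) -> 0
  row 1 [0001]: ((0 XOR (NOT 0 IMPLIES 0)) AND NOT 0) -> 0
  row 2 [0010]: ((1 XOR (NOT 1 IMPLIES 0)) AND NOT 0) -> 0
  row 3 [0011]: ((1 XOR (NOT 1 IMPLIES 0)) AND NOT 0) -> 0
  row 4 [0100]: ((0 XOR (NOT 0 IMPLIES 0)) AND NOT 0) -> 0
  row 5 [0101]: ((0 XOR (NOT 0 IMPLIES 0)) AND NOT 0) -> 0
  row 6 [0110]: ((1 XOR (NOT 1 IMPLIES 0)) AND NOT 0) -> 0
  row 7 [0111]: ((1 XOR (NOT 1 IMPLIES 0)) AND NOT 0) -> 0
  row 8 [1000]: ((0 XOR (NOT 0 IMPLIES 1)) AND NOT 1) -> 0
  row 9 [1001]: ((0 XOR (NOT 0 IMPLIES 1)) AND NOT 1) -> 0
  row 10 [1010]: ((1 XOR (NOT 1 IMPLIES 1)) AND NOT 1) -> 0
  row 11 [1011]: ((1 XOR (NOT 1 IMPLIES 1)) AND NOT 1) -> 0
  row 12 [1100]: ((0 XOR (NOT 0 IMPLIES 1)) AND NOT 1) -> 0
  row 13 [1101]: ((0 XOR (NOT 0 IMPLIES 1)) AND NOT 1) -> 0
  row 14 [1110]: ((1 XOR (NOT 1 IMPLIES 1)) AND NOT 1) -> 0
  row 15 [1111]: ((1 XOR (NOT 1 IMPLIES 1)) AND NOT 1) -> 0
Full result column, 4 rows per line (P1,P2 fixed per line; P3,P4 runs 00..11 left to right):
  rows 0-3 [P1,P2=00]: 0000  = hex 0
  rows 4-7 [P1,P2=01]: 0000  = hex 0
  rows 8-11 [P1,P2=10]: 0000  = hex 0
  rows 12-15 [P1,P2=11]: 0000  = hex 0
Output column (row 0 .. row 15) = 0000000000000000
Output column grouped in 4s = 0000 0000 0000 0000 = 0x0000
Convert to decimal digit by digit (value = value*16 + digit):
  0 -> 0
  0*16 + 0 = 0
  0*16 + 0 = 0
  0*16 + 0 = 0
Decimal = 0

0


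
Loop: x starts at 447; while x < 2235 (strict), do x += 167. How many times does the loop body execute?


Step 1: x goes from 447 toward 2235 by 167; the body runs while x<2235, so iterations = ceil((bound-start)/step)
Step 2: Distance=1788
Step 3: ceil(1788/167)=11

11


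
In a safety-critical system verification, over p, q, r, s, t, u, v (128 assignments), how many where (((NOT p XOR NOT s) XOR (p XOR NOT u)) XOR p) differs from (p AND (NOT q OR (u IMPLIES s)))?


F1 = (((NOT p XOR NOT s) XOR (p XOR NOT u)) XOR p)
F2 = (p AND (NOT q OR (u IMPLIES s)))
Evaluate both on each of 128 rows (bits = p,q,r,s,t,u,v):
  row 0 [0000000]: F1=1 F2=0 (differ) -> 1
  row 1 [0000001]: F1=1 F2=0 (differ) -> 1
  row 2 [0000010]: F1=0 F2=0 -> 0
  row 3 [0000011]: F1=0 F2=0 -> 0
  row 4 [0000100]: F1=1 F2=0 (differ) -> 1
  (every remaining row is evaluated the same way; all 128 results are listed next)
Full result column, 8 rows per line (p,q,r,s fixed per line; t,u,v runs 000..111 left to right):
  rows 0-7 [p,q,r,s=0000]: 11001100  (ones: 4)
  rows 8-15 [p,q,r,s=0001]: 00110011  (ones: 4)
  rows 16-23 [p,q,r,s=0010]: 11001100  (ones: 4)
  rows 24-31 [p,q,r,s=0011]: 00110011  (ones: 4)
  rows 32-39 [p,q,r,s=0100]: 11001100  (ones: 4)
  rows 40-47 [p,q,r,s=0101]: 00110011  (ones: 4)
  rows 48-55 [p,q,r,s=0110]: 11001100  (ones: 4)
  rows 56-63 [p,q,r,s=0111]: 00110011  (ones: 4)
  rows 64-71 [p,q,r,s=1000]: 11001100  (ones: 4)
  rows 72-79 [p,q,r,s=1001]: 00110011  (ones: 4)
  rows 80-87 [p,q,r,s=1010]: 11001100  (ones: 4)
  rows 88-95 [p,q,r,s=1011]: 00110011  (ones: 4)
  rows 96-103 [p,q,r,s=1100]: 11111111  (ones: 8)
  rows 104-111 [p,q,r,s=1101]: 00110011  (ones: 4)
  rows 112-119 [p,q,r,s=1110]: 11111111  (ones: 8)
  rows 120-127 [p,q,r,s=1111]: 00110011  (ones: 4)
Disagreements = 4+4+4+4+4+4+4+4+4+4+4+4+8+4+8+4 = 72

72


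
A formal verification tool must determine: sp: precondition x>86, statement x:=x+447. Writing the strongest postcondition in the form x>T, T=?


Formula: sp(P, x:=E) = exists old_x. (x = E[old_x/x]) AND P[old_x/x] (old_x is the value of x before the assignment; eliminate old_x by solving x = E[old_x/x] for old_x)
Step 1: Precondition P: x>86, i.e. old_x > 86
Step 2: Assignment gives x = old_x + 447, so old_x = x - 447
Step 3: Substitute into P: x - 447 > 86
Step 4: Simplify: x > 86+447 = 533

533


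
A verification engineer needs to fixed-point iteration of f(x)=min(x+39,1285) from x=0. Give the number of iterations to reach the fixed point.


Step 1: x=0, cap=1285, increment=39
Step 2: x grows by 39 each step until capped at 1285; fixed point is x=1285
Step 3: iterations = ceil(1285/39) = 33

33


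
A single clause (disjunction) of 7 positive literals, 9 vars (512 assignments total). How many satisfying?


Step 1: Total=2^9=512
Step 2: Unsat when all 7 false: 2^2=4
Step 3: Sat=512-4=508

508


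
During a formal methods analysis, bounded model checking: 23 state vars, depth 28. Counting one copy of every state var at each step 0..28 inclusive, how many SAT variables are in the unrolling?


BMC unrolls to depth k, creating one copy of each state var for steps 0..k.
Step count = 28 + 1 = 29 (steps 0 through 28)
Vars per step = 23
Total = 23 * 29 = 667

667


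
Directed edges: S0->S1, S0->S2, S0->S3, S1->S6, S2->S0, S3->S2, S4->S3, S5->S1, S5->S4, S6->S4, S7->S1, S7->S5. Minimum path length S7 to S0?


BFS layer-by-layer from S7:
  dist 0: {S7}
  dist 1: {S1, S5}
  dist 2: {S4, S6}
  dist 3: {S3}
  dist 4: {S2}
  dist 5: {S0}
  -> S0 reached at distance 5
Shortest path length = 5

5


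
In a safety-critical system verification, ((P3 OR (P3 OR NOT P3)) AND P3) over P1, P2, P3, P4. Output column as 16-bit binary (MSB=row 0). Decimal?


Formula: ((P3 OR (P3 OR NOT P3)) AND P3) over P1, P2, P3, P4 (16 rows)
Evaluate each row (bits = P1,P2,P3,P4, MSB first):
  row 0 [0000]: ((0 OR (0 OR NOT 0)) AND 0) -> 0
  row 1 [0001]: ((0 OR (0 OR NOT 0)) AND 0) -> 0
  row 2 [0010]: ((1 OR (1 OR NOT 1)) AND 1) -> 1
  row 3 [0011]: ((1 OR (1 OR NOT 1)) AND 1) -> 1
  row 4 [0100]: ((0 OR (0 OR NOT 0)) AND 0) -> 0
  row 5 [0101]: ((0 OR (0 OR NOT 0)) AND 0) -> 0
  row 6 [0110]: ((1 OR (1 OR NOT 1)) AND 1) -> 1
  row 7 [0111]: ((1 OR (1 OR NOT 1)) AND 1) -> 1
  row 8 [1000]: ((0 OR (0 OR NOT 0)) AND 0) -> 0
  row 9 [1001]: ((0 OR (0 OR NOT 0)) AND 0) -> 0
  row 10 [1010]: ((1 OR (1 OR NOT 1)) AND 1) -> 1
  row 11 [1011]: ((1 OR (1 OR NOT 1)) AND 1) -> 1
  row 12 [1100]: ((0 OR (0 OR NOT 0)) AND 0) -> 0
  row 13 [1101]: ((0 OR (0 OR NOT 0)) AND 0) -> 0
  row 14 [1110]: ((1 OR (1 OR NOT 1)) AND 1) -> 1
  row 15 [1111]: ((1 OR (1 OR NOT 1)) AND 1) -> 1
Full result column, 4 rows per line (P1,P2 fixed per line; P3,P4 runs 00..11 left to right):
  rows 0-3 [P1,P2=00]: 0011  = hex 3
  rows 4-7 [P1,P2=01]: 0011  = hex 3
  rows 8-11 [P1,P2=10]: 0011  = hex 3
  rows 12-15 [P1,P2=11]: 0011  = hex 3
Output column (row 0 .. row 15) = 0011001100110011
Output column grouped in 4s = 0011 0011 0011 0011 = 0x3333
Convert to decimal digit by digit (value = value*16 + digit):
  3 -> 3
  3*16 + 3 = 51
  51*16 + 3 = 819
  819*16 + 3 = 13107
Decimal = 13107

13107


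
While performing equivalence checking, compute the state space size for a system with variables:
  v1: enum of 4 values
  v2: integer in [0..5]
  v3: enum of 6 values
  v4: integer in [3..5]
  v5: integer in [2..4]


State space = product of domain sizes of all variables.
Domain sizes:
  v1 (enum of 4 values): 4
  v2 (integer in [0..5]): 6
  v3 (enum of 6 values): 6
  v4 (integer in [3..5]): 3
  v5 (integer in [2..4]): 3
Product = 4 * 6 * 6 * 3 * 3 = 1296

1296


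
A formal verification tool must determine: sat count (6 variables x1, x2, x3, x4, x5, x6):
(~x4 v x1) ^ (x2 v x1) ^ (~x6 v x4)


CNF with 3 clauses over 6 vars (64 assignments).
An assignment satisfies CNF iff every clause has >=1 true literal.
Check each row (bits = x1,x2,x3,x4,x5,x6; clause T/F shown):
  row 0 [000000]: clauses=TFT -> 0
  row 1 [000001]: clauses=TFF -> 0
  row 2 [000010]: clauses=TFT -> 0
  row 3 [000011]: clauses=TFF -> 0
  row 4 [000100]: clauses=FFT -> 0
  (every remaining row is evaluated the same way; all 64 results are listed next)
Full result column, 8 rows per line (x1,x2,x3 fixed per line; x4,x5,x6 runs 000..111 left to right):
  rows 0-7 [x1,x2,x3=000]: 00000000  (ones: 0)
  rows 8-15 [x1,x2,x3=001]: 00000000  (ones: 0)
  rows 16-23 [x1,x2,x3=010]: 10100000  (ones: 2)
  rows 24-31 [x1,x2,x3=011]: 10100000  (ones: 2)
  rows 32-39 [x1,x2,x3=100]: 10101111  (ones: 6)
  rows 40-47 [x1,x2,x3=101]: 10101111  (ones: 6)
  rows 48-55 [x1,x2,x3=110]: 10101111  (ones: 6)
  rows 56-63 [x1,x2,x3=111]: 10101111  (ones: 6)
Satisfying assignments = 0+0+2+2+6+6+6+6 = 28

28


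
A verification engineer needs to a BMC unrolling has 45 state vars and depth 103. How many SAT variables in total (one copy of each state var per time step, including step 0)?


BMC unrolls to depth k, creating one copy of each state var for steps 0..k.
Step count = 103 + 1 = 104 (steps 0 through 103)
Vars per step = 45
Total = 45 * 104 = 4680

4680


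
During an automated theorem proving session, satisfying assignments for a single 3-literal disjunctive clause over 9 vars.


Step 1: Total=2^9=512
Step 2: Unsat when all 3 false: 2^6=64
Step 3: Sat=512-64=448

448


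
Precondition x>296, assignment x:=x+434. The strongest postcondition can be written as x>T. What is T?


Formula: sp(P, x:=E) = exists old_x. (x = E[old_x/x]) AND P[old_x/x] (old_x is the value of x before the assignment; eliminate old_x by solving x = E[old_x/x] for old_x)
Step 1: Precondition P: x>296, i.e. old_x > 296
Step 2: Assignment gives x = old_x + 434, so old_x = x - 434
Step 3: Substitute into P: x - 434 > 296
Step 4: Simplify: x > 296+434 = 730

730


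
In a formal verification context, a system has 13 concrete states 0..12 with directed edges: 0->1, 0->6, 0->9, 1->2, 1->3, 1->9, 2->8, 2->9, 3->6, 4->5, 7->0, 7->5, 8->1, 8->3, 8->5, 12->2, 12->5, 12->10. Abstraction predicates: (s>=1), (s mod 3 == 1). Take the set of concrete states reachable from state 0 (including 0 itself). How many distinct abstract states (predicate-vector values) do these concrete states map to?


BFS from 0:
Concrete reachable: {0, 1, 2, 3, 5, 6, 8, 9}
Abstract via predicates (s>=1), (s mod 3 == 1):
  (0,0) <- {0}
  (1,0) <- {2, 3, 5, 6, 8, 9}
  (1,1) <- {1}
Distinct abstract states = 3

3


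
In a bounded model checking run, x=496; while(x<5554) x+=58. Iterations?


Step 1: x goes from 496 toward 5554 by 58; the body runs while x<5554, so iterations = ceil((bound-start)/step)
Step 2: Distance=5058
Step 3: ceil(5058/58)=88

88


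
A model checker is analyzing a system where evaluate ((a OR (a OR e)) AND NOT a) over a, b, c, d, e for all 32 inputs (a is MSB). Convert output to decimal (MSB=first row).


Formula: ((a OR (a OR e)) AND NOT a) over a, b, c, d, e (32 rows)
Evaluate each row (bits = a,b,c,d,e, MSB first):
  row 0 [00000]: ((0 OR (0 OR 0)) AND NOT 0) -> 0
  row 1 [00001]: ((0 OR (0 OR 1)) AND NOT 0) -> 1
  row 2 [00010]: ((0 OR (0 OR 0)) AND NOT 0) -> 0
  row 3 [00011]: ((0 OR (0 OR 1)) AND NOT 0) -> 1
  row 4 [00100]: ((0 OR (0 OR 0)) AND NOT 0) -> 0
  row 5 [00101]: ((0 OR (0 OR 1)) AND NOT 0) -> 1
  row 6 [00110]: ((0 OR (0 OR 0)) AND NOT 0) -> 0
  row 7 [00111]: ((0 OR (0 OR 1)) AND NOT 0) -> 1
  row 8 [01000]: ((0 OR (0 OR 0)) AND NOT 0) -> 0
  row 9 [01001]: ((0 OR (0 OR 1)) AND NOT 0) -> 1
  row 10 [01010]: ((0 OR (0 OR 0)) AND NOT 0) -> 0
  row 11 [01011]: ((0 OR (0 OR 1)) AND NOT 0) -> 1
  row 12 [01100]: ((0 OR (0 OR 0)) AND NOT 0) -> 0
  row 13 [01101]: ((0 OR (0 OR 1)) AND NOT 0) -> 1
  row 14 [01110]: ((0 OR (0 OR 0)) AND NOT 0) -> 0
  row 15 [01111]: ((0 OR (0 OR 1)) AND NOT 0) -> 1
  row 16 [10000]: ((1 OR (1 OR 0)) AND NOT 1) -> 0
  row 17 [10001]: ((1 OR (1 OR 1)) AND NOT 1) -> 0
  row 18 [10010]: ((1 OR (1 OR 0)) AND NOT 1) -> 0
  row 19 [10011]: ((1 OR (1 OR 1)) AND NOT 1) -> 0
  row 20 [10100]: ((1 OR (1 OR 0)) AND NOT 1) -> 0
  row 21 [10101]: ((1 OR (1 OR 1)) AND NOT 1) -> 0
  row 22 [10110]: ((1 OR (1 OR 0)) AND NOT 1) -> 0
  row 23 [10111]: ((1 OR (1 OR 1)) AND NOT 1) -> 0
  row 24 [11000]: ((1 OR (1 OR 0)) AND NOT 1) -> 0
  row 25 [11001]: ((1 OR (1 OR 1)) AND NOT 1) -> 0
  row 26 [11010]: ((1 OR (1 OR 0)) AND NOT 1) -> 0
  row 27 [11011]: ((1 OR (1 OR 1)) AND NOT 1) -> 0
  row 28 [11100]: ((1 OR (1 OR 0)) AND NOT 1) -> 0
  row 29 [11101]: ((1 OR (1 OR 1)) AND NOT 1) -> 0
  row 30 [11110]: ((1 OR (1 OR 0)) AND NOT 1) -> 0
  row 31 [11111]: ((1 OR (1 OR 1)) AND NOT 1) -> 0
Full result column, 4 rows per line (a,b,c fixed per line; d,e runs 00..11 left to right):
  rows 0-3 [a,b,c=000]: 0101  = hex 5
  rows 4-7 [a,b,c=001]: 0101  = hex 5
  rows 8-11 [a,b,c=010]: 0101  = hex 5
  rows 12-15 [a,b,c=011]: 0101  = hex 5
  rows 16-19 [a,b,c=100]: 0000  = hex 0
  rows 20-23 [a,b,c=101]: 0000  = hex 0
  rows 24-27 [a,b,c=110]: 0000  = hex 0
  rows 28-31 [a,b,c=111]: 0000  = hex 0
Output column (row 0 .. row 31) = 01010101010101010000000000000000
Output column grouped in 4s = 0101 0101 0101 0101 0000 0000 0000 0000 = 0x55550000
Convert to decimal digit by digit (value = value*16 + digit):
  5 -> 5
  5*16 + 5 = 85
  85*16 + 5 = 1365
  1365*16 + 5 = 21845
  21845*16 + 0 = 349520
  349520*16 + 0 = 5592320
  5592320*16 + 0 = 89477120
  89477120*16 + 0 = 1431633920
Decimal = 1431633920

1431633920


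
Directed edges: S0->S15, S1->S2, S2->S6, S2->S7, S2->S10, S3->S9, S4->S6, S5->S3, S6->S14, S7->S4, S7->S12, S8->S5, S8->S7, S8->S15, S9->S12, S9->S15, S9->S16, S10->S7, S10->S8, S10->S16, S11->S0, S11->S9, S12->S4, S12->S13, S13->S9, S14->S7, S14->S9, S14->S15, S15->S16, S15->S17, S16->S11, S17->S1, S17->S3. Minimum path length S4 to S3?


BFS layer-by-layer from S4:
  dist 0: {S4}
  dist 1: {S6}
  dist 2: {S14}
  dist 3: {S7, S9, S15}
  dist 4: {S12, S16, S17}
  dist 5: {S1, S3, S11, S13}
  -> S3 reached at distance 5
Shortest path length = 5

5


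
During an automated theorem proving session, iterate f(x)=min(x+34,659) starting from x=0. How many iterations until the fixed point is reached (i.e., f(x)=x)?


Step 1: x=0, cap=659, increment=34
Step 2: x grows by 34 each step until capped at 659; fixed point is x=659
Step 3: iterations = ceil(659/34) = 20

20


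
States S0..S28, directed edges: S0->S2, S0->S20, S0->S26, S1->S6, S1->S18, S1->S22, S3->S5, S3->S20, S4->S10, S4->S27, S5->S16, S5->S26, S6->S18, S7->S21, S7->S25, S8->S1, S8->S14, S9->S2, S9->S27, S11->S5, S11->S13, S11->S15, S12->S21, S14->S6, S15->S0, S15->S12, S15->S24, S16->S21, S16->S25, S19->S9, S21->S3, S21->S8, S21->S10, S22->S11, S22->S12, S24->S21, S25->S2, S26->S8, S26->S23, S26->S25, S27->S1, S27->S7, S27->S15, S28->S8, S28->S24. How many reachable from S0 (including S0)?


BFS from S0:
  layer 0: {S0}
  layer 1: {S2, S20, S26}
  layer 2: {S8, S23, S25}
  layer 3: {S1, S14}
  layer 4: {S6, S18, S22}
  layer 5: {S11, S12}
  layer 6: {S5, S13, S15, S21}
  layer 7: {S3, S10, S16, S24}
Reachable set: {S0, S1, S2, S3, S5, S6, S8, S10, S11, S12, S13, S14, S15, S16, S18, S20, S21, S22, S23, S24, S25, S26}
Count = 22

22


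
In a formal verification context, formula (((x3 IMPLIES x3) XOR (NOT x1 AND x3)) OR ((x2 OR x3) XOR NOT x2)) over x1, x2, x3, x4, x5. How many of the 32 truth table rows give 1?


Formula: (((x3 IMPLIES x3) XOR (NOT x1 AND x3)) OR ((x2 OR x3) XOR NOT x2)) over 5 vars (32 rows)
Evaluate each row (x1, x2, x3, x4, x5 as bits, MSB first):
  row 0 [00000]: (((0 IMPLIES 0) XOR (NOT 0 AND 0)) OR ((0 OR 0) XOR NOT 0)) -> 1
  row 1 [00001]: (((0 IMPLIES 0) XOR (NOT 0 AND 0)) OR ((0 OR 0) XOR NOT 0)) -> 1
  row 2 [00010]: (((0 IMPLIES 0) XOR (NOT 0 AND 0)) OR ((0 OR 0) XOR NOT 0)) -> 1
  row 3 [00011]: (((0 IMPLIES 0) XOR (NOT 0 AND 0)) OR ((0 OR 0) XOR NOT 0)) -> 1
  row 4 [00100]: (((1 IMPLIES 1) XOR (NOT 0 AND 1)) OR ((0 OR 1) XOR NOT 0)) -> 0
  row 5 [00101]: (((1 IMPLIES 1) XOR (NOT 0 AND 1)) OR ((0 OR 1) XOR NOT 0)) -> 0
  row 6 [00110]: (((1 IMPLIES 1) XOR (NOT 0 AND 1)) OR ((0 OR 1) XOR NOT 0)) -> 0
  row 7 [00111]: (((1 IMPLIES 1) XOR (NOT 0 AND 1)) OR ((0 OR 1) XOR NOT 0)) -> 0
  row 8 [01000]: (((0 IMPLIES 0) XOR (NOT 0 AND 0)) OR ((1 OR 0) XOR NOT 1)) -> 1
  row 9 [01001]: (((0 IMPLIES 0) XOR (NOT 0 AND 0)) OR ((1 OR 0) XOR NOT 1)) -> 1
  row 10 [01010]: (((0 IMPLIES 0) XOR (NOT 0 AND 0)) OR ((1 OR 0) XOR NOT 1)) -> 1
  row 11 [01011]: (((0 IMPLIES 0) XOR (NOT 0 AND 0)) OR ((1 OR 0) XOR NOT 1)) -> 1
  row 12 [01100]: (((1 IMPLIES 1) XOR (NOT 0 AND 1)) OR ((1 OR 1) XOR NOT 1)) -> 1
  row 13 [01101]: (((1 IMPLIES 1) XOR (NOT 0 AND 1)) OR ((1 OR 1) XOR NOT 1)) -> 1
  row 14 [01110]: (((1 IMPLIES 1) XOR (NOT 0 AND 1)) OR ((1 OR 1) XOR NOT 1)) -> 1
  row 15 [01111]: (((1 IMPLIES 1) XOR (NOT 0 AND 1)) OR ((1 OR 1) XOR NOT 1)) -> 1
  row 16 [10000]: (((0 IMPLIES 0) XOR (NOT 1 AND 0)) OR ((0 OR 0) XOR NOT 0)) -> 1
  row 17 [10001]: (((0 IMPLIES 0) XOR (NOT 1 AND 0)) OR ((0 OR 0) XOR NOT 0)) -> 1
  row 18 [10010]: (((0 IMPLIES 0) XOR (NOT 1 AND 0)) OR ((0 OR 0) XOR NOT 0)) -> 1
  row 19 [10011]: (((0 IMPLIES 0) XOR (NOT 1 AND 0)) OR ((0 OR 0) XOR NOT 0)) -> 1
  row 20 [10100]: (((1 IMPLIES 1) XOR (NOT 1 AND 1)) OR ((0 OR 1) XOR NOT 0)) -> 1
  row 21 [10101]: (((1 IMPLIES 1) XOR (NOT 1 AND 1)) OR ((0 OR 1) XOR NOT 0)) -> 1
  row 22 [10110]: (((1 IMPLIES 1) XOR (NOT 1 AND 1)) OR ((0 OR 1) XOR NOT 0)) -> 1
  row 23 [10111]: (((1 IMPLIES 1) XOR (NOT 1 AND 1)) OR ((0 OR 1) XOR NOT 0)) -> 1
  row 24 [11000]: (((0 IMPLIES 0) XOR (NOT 1 AND 0)) OR ((1 OR 0) XOR NOT 1)) -> 1
  row 25 [11001]: (((0 IMPLIES 0) XOR (NOT 1 AND 0)) OR ((1 OR 0) XOR NOT 1)) -> 1
  row 26 [11010]: (((0 IMPLIES 0) XOR (NOT 1 AND 0)) OR ((1 OR 0) XOR NOT 1)) -> 1
  row 27 [11011]: (((0 IMPLIES 0) XOR (NOT 1 AND 0)) OR ((1 OR 0) XOR NOT 1)) -> 1
  row 28 [11100]: (((1 IMPLIES 1) XOR (NOT 1 AND 1)) OR ((1 OR 1) XOR NOT 1)) -> 1
  row 29 [11101]: (((1 IMPLIES 1) XOR (NOT 1 AND 1)) OR ((1 OR 1) XOR NOT 1)) -> 1
  row 30 [11110]: (((1 IMPLIES 1) XOR (NOT 1 AND 1)) OR ((1 OR 1) XOR NOT 1)) -> 1
  row 31 [11111]: (((1 IMPLIES 1) XOR (NOT 1 AND 1)) OR ((1 OR 1) XOR NOT 1)) -> 1
Full result column, 8 rows per line (x1,x2 fixed per line; x3,x4,x5 runs 000..111 left to right):
  rows 0-7 [x1,x2=00]: 11110000  (ones: 4)
  rows 8-15 [x1,x2=01]: 11111111  (ones: 8)
  rows 16-23 [x1,x2=10]: 11111111  (ones: 8)
  rows 24-31 [x1,x2=11]: 11111111  (ones: 8)
Count of 1-rows = 4+8+8+8 = 28

28


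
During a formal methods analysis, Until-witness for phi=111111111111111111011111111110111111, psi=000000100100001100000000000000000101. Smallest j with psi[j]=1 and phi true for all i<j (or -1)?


(phi U psi) at 0: need smallest j with psi[j]=1 and phi[i]=1 for all i in [0,j).
Scan from step 0:
  step 0: phi=1, psi=0 -> continue
  step 1: phi=1, psi=0 -> continue
  step 2: phi=1, psi=0 -> continue
  step 3: phi=1, psi=0 -> continue
  step 6: psi=1 and phi held for [0,6) -> witness found
Witness step = 6

6


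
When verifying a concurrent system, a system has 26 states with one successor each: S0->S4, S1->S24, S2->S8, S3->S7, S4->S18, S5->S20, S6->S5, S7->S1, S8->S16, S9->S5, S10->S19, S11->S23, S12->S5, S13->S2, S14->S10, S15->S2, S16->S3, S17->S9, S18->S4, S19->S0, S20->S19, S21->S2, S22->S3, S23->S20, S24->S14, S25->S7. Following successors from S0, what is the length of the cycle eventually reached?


Trace from S0 until a state repeats:
  S0 -> S4 -> S18 -> S4
S4 first seen at step 1, revisited at step 3.
Cycle length = 3 - 1 = 2

2


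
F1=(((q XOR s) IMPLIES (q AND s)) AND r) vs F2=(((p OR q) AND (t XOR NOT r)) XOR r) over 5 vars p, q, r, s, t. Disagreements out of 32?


F1 = (((q XOR s) IMPLIES (q AND s)) AND r)
F2 = (((p OR q) AND (t XOR NOT r)) XOR r)
Evaluate both on each of 32 rows (bits = p,q,r,s,t):
  row 0 [00000]: F1=0 F2=0 -> 0
  row 1 [00001]: F1=0 F2=0 -> 0
  row 2 [00010]: F1=0 F2=0 -> 0
  row 3 [00011]: F1=0 F2=0 -> 0
  row 4 [00100]: F1=1 F2=1 -> 0
  row 5 [00101]: F1=1 F2=1 -> 0
  row 6 [00110]: F1=0 F2=1 (differ) -> 1
  row 7 [00111]: F1=0 F2=1 (differ) -> 1
  row 8 [01000]: F1=0 F2=1 (differ) -> 1
  row 9 [01001]: F1=0 F2=0 -> 0
  row 10 [01010]: F1=0 F2=1 (differ) -> 1
  row 11 [01011]: F1=0 F2=0 -> 0
  row 12 [01100]: F1=0 F2=1 (differ) -> 1
  row 13 [01101]: F1=0 F2=0 -> 0
  row 14 [01110]: F1=1 F2=1 -> 0
  row 15 [01111]: F1=1 F2=0 (differ) -> 1
  row 16 [10000]: F1=0 F2=1 (differ) -> 1
  row 17 [10001]: F1=0 F2=0 -> 0
  row 18 [10010]: F1=0 F2=1 (differ) -> 1
  row 19 [10011]: F1=0 F2=0 -> 0
  row 20 [10100]: F1=1 F2=1 -> 0
  row 21 [10101]: F1=1 F2=0 (differ) -> 1
  row 22 [10110]: F1=0 F2=1 (differ) -> 1
  row 23 [10111]: F1=0 F2=0 -> 0
  row 24 [11000]: F1=0 F2=1 (differ) -> 1
  row 25 [11001]: F1=0 F2=0 -> 0
  row 26 [11010]: F1=0 F2=1 (differ) -> 1
  row 27 [11011]: F1=0 F2=0 -> 0
  row 28 [11100]: F1=0 F2=1 (differ) -> 1
  row 29 [11101]: F1=0 F2=0 -> 0
  row 30 [11110]: F1=1 F2=1 -> 0
  row 31 [11111]: F1=1 F2=0 (differ) -> 1
Full result column, 8 rows per line (p,q fixed per line; r,s,t runs 000..111 left to right):
  rows 0-7 [p,q=00]: 00000011  (ones: 2)
  rows 8-15 [p,q=01]: 10101001  (ones: 4)
  rows 16-23 [p,q=10]: 10100110  (ones: 4)
  rows 24-31 [p,q=11]: 10101001  (ones: 4)
Disagreements = 2+4+4+4 = 14

14
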